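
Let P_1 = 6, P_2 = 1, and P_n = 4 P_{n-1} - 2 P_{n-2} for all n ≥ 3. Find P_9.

P_3 = 4(1) - 2(6) = -8
P_4 = 4(-8) - 2(1) = -34
P_5 = 4(-34) - 2(-8) = -120
P_6 = 4(-120) - 2(-34) = -412
P_7 = 4(-412) - 2(-120) = -1408
P_8 = 4(-1408) - 2(-412) = -4808
P_9 = 4(-4808) - 2(-1408) = -16416

-16416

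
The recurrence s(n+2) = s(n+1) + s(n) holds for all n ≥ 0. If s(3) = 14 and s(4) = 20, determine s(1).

Rearranging, s(n-2) = s(n) - s(n-1).
s(2) = 20 - 14 = 6
s(1) = 14 - 6 = 8

8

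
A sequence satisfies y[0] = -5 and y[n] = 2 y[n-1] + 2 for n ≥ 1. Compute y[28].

The fixed point is 2/(1 - 2) = -2, so y[n] + 2 = 2(y[n-1] + 2).
Hence y[n] = -3·2^n - 2.
y[28] = -3·2^{28} - 2 = -3·268435456 - 2 = -805306370.

-805306370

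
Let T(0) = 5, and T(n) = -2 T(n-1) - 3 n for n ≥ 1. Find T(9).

T(1) = -2(5) - 3 = -13
T(2) = -2(-13) - 6 = 20
T(3) = -2(20) - 9 = -49
T(4) = -2(-49) - 12 = 86
T(5) = -2(86) - 15 = -187
T(6) = -2(-187) - 18 = 356
T(7) = -2(356) - 21 = -733
T(8) = -2(-733) - 24 = 1442
T(9) = -2(1442) - 27 = -2911

-2911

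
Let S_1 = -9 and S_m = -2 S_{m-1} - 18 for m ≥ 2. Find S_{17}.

The fixed point is -18/(1 + 2) = -6, so S_m + 6 = -2(S_{m-1} + 6).
Hence S_m = -3·(-2)^{m-1} - 6.
S_{17} = -3·(-2)^{16} - 6 = -3·65536 - 6 = -196614.

-196614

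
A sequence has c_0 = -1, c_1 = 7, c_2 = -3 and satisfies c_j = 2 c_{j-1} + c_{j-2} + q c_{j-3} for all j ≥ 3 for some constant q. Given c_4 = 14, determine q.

c_3 = 1 - q
c_4 = -1 + 5q
So -1 + 5q = 14, giving q = 3.

3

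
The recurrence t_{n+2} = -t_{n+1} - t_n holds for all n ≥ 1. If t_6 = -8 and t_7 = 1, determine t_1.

Rearranging, t_{n-2} = -(t_n + t_{n-1}).
t_5 = -(1 + (-8)) = 7
t_4 = -(-8 + 7) = 1
t_3 = -(7 + 1) = -8
t_2 = -(1 + (-8)) = 7
t_1 = -(-8 + 7) = 1

1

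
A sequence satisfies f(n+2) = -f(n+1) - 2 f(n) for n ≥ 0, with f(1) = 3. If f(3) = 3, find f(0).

Let f(0) = y.
f(2) = -3 - 2y
f(3) = -3 + 2y
So -3 + 2y = 3, giving y = 3.

3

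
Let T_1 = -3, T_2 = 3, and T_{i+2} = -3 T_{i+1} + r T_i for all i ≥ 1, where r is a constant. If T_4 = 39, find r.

1

T_3 = -9 - 3r
T_4 = 27 + 12r
So 27 + 12r = 39, giving r = 1.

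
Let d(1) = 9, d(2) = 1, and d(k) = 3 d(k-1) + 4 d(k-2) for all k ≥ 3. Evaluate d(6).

d(3) = 3*1 + 4*9 = 39
d(4) = 3*39 + 4*1 = 121
d(5) = 3*121 + 4*39 = 519
d(6) = 3*519 + 4*121 = 2041

2041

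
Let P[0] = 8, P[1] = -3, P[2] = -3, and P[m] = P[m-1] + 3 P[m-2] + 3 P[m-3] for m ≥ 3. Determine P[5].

P[3] = (-3) + 3(-3) + 3(8) = 12
P[4] = 12 + 3(-3) + 3(-3) = -6
P[5] = (-6) + 3(12) + 3(-3) = 21

21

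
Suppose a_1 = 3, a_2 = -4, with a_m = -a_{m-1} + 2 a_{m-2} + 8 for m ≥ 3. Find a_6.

-90

a_3 = -(-4) + 2*3 + 8 = 18
a_4 = -18 + 2*(-4) + 8 = -18
a_5 = -(-18) + 2*18 + 8 = 62
a_6 = -62 + 2*(-18) + 8 = -90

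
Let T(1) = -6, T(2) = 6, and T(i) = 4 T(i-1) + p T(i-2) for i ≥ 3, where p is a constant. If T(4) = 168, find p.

T(3) = 24 - 6p
T(4) = 96 - 18p
So 96 - 18p = 168, giving p = -4.

-4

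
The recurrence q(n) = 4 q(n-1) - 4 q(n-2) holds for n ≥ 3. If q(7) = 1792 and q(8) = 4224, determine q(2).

6

Rearranging, q(n-2) = (q(n) - 4 q(n-1)) / -4.
q(6) = (4224 - 4·1792) / -4 = -2944/-4 = 736
q(5) = (1792 - 4·736) / -4 = -1152/-4 = 288
q(4) = (736 - 4·288) / -4 = -416/-4 = 104
q(3) = (288 - 4·104) / -4 = -128/-4 = 32
q(2) = (104 - 4·32) / -4 = -24/-4 = 6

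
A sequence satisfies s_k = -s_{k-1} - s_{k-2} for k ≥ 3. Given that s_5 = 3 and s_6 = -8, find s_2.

3

Rearranging, s_{k-2} = -(s_k + s_{k-1}).
s_4 = -(-8 + 3) = 5
s_3 = -(3 + 5) = -8
s_2 = -(5 + (-8)) = 3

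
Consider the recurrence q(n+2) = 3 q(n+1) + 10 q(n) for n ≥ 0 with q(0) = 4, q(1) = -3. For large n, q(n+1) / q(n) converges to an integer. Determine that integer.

5

The characteristic equation is r^2 - 3r - 10 = 0, which factors as (r - 5)(r + 2) = 0.
So the roots are 5 and -2. Since |5| > |-2| and the coefficient of 5^n is non-zero, the ratio tends to 5.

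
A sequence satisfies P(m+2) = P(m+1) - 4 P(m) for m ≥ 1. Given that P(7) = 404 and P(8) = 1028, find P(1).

Rearranging, P(m-2) = (P(m) - P(m-1)) / -4.
P(6) = (1028 - 404) / -4 = 624/-4 = -156
P(5) = (404 - (-156)) / -4 = 560/-4 = -140
P(4) = (-156 - (-140)) / -4 = -16/-4 = 4
P(3) = (-140 - 4) / -4 = -144/-4 = 36
P(2) = (4 - 36) / -4 = -32/-4 = 8
P(1) = (36 - 8) / -4 = 28/-4 = -7

-7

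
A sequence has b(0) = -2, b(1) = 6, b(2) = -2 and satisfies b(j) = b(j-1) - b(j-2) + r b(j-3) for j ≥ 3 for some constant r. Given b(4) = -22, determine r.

-4

b(3) = -8 - 2r
b(4) = -6 + 4r
So -6 + 4r = -22, giving r = -4.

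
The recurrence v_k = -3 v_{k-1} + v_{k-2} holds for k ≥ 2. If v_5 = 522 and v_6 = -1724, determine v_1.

6

Rearranging, v_{k-2} = v_k + 3 v_{k-1}.
v_4 = -1724 + 3·522 = -158
v_3 = 522 + 3·(-158) = 48
v_2 = -158 + 3·48 = -14
v_1 = 48 + 3·(-14) = 6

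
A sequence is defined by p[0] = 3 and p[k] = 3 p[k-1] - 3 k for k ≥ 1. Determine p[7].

p[1] = 3·3 - 3 = 6
p[2] = 3·6 - 6 = 12
p[3] = 3·12 - 9 = 27
p[4] = 3·27 - 12 = 69
p[5] = 3·69 - 15 = 192
p[6] = 3·192 - 18 = 558
p[7] = 3·558 - 21 = 1653

1653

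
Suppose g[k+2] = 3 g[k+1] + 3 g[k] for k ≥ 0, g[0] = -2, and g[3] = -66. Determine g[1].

-4

Let g[1] = y.
g[2] = -6 + 3y
g[3] = -18 + 12y
So -18 + 12y = -66, giving y = -4.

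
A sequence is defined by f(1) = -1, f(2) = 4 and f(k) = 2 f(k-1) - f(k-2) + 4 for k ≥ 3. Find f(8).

f(3) = 2(4) - (-1) + 4 = 13
f(4) = 2(13) - 4 + 4 = 26
f(5) = 2(26) - 13 + 4 = 43
f(6) = 2(43) - 26 + 4 = 64
f(7) = 2(64) - 43 + 4 = 89
f(8) = 2(89) - 64 + 4 = 118

118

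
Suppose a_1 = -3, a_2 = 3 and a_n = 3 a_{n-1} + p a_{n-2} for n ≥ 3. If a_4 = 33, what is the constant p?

-1

a_3 = 9 - 3p
a_4 = 27 - 6p
So 27 - 6p = 33, giving p = -1.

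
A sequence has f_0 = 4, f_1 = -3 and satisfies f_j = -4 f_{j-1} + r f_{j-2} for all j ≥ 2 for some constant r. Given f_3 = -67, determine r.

1

f_2 = 12 + 4r
f_3 = -48 - 19r
So -48 - 19r = -67, giving r = 1.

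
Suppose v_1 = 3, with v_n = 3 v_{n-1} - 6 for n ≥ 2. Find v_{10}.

v_2 = 3*3 - 6 = 3
v_3 = 3*3 - 6 = 3
v_4 = 3*3 - 6 = 3
v_5 = 3*3 - 6 = 3
v_6 = 3*3 - 6 = 3
v_7 = 3*3 - 6 = 3
v_8 = 3*3 - 6 = 3
v_9 = 3*3 - 6 = 3
v_{10} = 3*3 - 6 = 3

3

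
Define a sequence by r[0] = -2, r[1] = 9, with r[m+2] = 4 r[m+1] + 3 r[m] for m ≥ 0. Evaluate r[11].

31696131

r[2] = 4*9 + 3*(-2) = 30
r[3] = 4*30 + 3*9 = 147
r[4] = 4*147 + 3*30 = 678
r[5] = 4*678 + 3*147 = 3153
r[6] = 4*3153 + 3*678 = 14646
r[7] = 4*14646 + 3*3153 = 68043
r[8] = 4*68043 + 3*14646 = 316110
r[9] = 4*316110 + 3*68043 = 1468569
r[10] = 4*1468569 + 3*316110 = 6822606
r[11] = 4*6822606 + 3*1468569 = 31696131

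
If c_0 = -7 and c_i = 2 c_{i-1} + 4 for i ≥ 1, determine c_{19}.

The fixed point is 4/(1 - 2) = -4, so c_i + 4 = 2(c_{i-1} + 4).
Hence c_i = -3·2^i - 4.
c_{19} = -3·2^{19} - 4 = -3·524288 - 4 = -1572868.

-1572868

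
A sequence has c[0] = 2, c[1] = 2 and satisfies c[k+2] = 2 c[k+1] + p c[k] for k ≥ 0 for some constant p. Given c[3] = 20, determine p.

2

c[2] = 4 + 2p
c[3] = 8 + 6p
So 8 + 6p = 20, giving p = 2.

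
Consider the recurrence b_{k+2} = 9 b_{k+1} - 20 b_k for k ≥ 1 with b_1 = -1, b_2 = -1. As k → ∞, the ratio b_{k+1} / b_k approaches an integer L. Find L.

5

The characteristic equation is r^2 - 9r + 20 = 0, which factors as (r - 5)(r - 4) = 0.
So the roots are 5 and 4. Since |5| > |4| and the coefficient of 5^k is non-zero, the ratio tends to 5.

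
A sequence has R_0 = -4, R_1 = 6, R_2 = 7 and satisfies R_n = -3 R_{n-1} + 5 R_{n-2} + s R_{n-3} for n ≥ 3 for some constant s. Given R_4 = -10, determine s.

R_3 = 9 - 4s
R_4 = 8 + 18s
So 8 + 18s = -10, giving s = -1.

-1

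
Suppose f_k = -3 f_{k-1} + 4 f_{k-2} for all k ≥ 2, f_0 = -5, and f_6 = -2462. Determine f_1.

-2

Let f_1 = v.
f_2 = -20 - 3v
f_3 = 60 + 13v
f_4 = -260 - 51v
f_5 = 1020 + 205v
f_6 = -4100 - 819v
So -4100 - 819v = -2462, giving v = -2.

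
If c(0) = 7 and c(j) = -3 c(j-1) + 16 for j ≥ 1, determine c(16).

The fixed point is 16/(1 + 3) = 4, so c(j) - 4 = -3(c(j-1) - 4).
Hence c(j) = 3·(-3)^j + 4.
c(16) = 3·(-3)^{16} + 4 = 3·43046721 + 4 = 129140167.

129140167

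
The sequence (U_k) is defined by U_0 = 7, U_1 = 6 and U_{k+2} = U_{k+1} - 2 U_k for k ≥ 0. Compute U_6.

44

U_2 = 6 - 2·7 = -8
U_3 = (-8) - 2·6 = -20
U_4 = (-20) - 2·(-8) = -4
U_5 = (-4) - 2·(-20) = 36
U_6 = 36 - 2·(-4) = 44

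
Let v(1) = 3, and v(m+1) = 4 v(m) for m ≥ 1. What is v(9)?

v(2) = 4(3) = 12
v(3) = 4(12) = 48
v(4) = 4(48) = 192
v(5) = 4(192) = 768
v(6) = 4(768) = 3072
v(7) = 4(3072) = 12288
v(8) = 4(12288) = 49152
v(9) = 4(49152) = 196608

196608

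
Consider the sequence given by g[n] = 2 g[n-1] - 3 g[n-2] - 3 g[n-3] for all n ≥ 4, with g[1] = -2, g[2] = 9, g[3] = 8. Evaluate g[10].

g[4] = 2·8 - 3·9 - 3·(-2) = -5
g[5] = 2·(-5) - 3·8 - 3·9 = -61
g[6] = 2·(-61) - 3·(-5) - 3·8 = -131
g[7] = 2·(-131) - 3·(-61) - 3·(-5) = -64
g[8] = 2·(-64) - 3·(-131) - 3·(-61) = 448
g[9] = 2·448 - 3·(-64) - 3·(-131) = 1481
g[10] = 2·1481 - 3·448 - 3·(-64) = 1810

1810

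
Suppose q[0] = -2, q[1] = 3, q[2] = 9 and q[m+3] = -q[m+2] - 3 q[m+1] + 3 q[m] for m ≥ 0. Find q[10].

q[3] = -9 - 3*3 + 3*(-2) = -24
q[4] = -(-24) - 3*9 + 3*3 = 6
q[5] = -6 - 3*(-24) + 3*9 = 93
q[6] = -93 - 3*6 + 3*(-24) = -183
q[7] = -(-183) - 3*93 + 3*6 = -78
q[8] = -(-78) - 3*(-183) + 3*93 = 906
q[9] = -906 - 3*(-78) + 3*(-183) = -1221
q[10] = -(-1221) - 3*906 + 3*(-78) = -1731

-1731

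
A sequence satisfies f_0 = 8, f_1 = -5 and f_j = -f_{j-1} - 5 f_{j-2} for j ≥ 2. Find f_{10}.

16915

f_2 = -(-5) - 5·8 = -35
f_3 = -(-35) - 5·(-5) = 60
f_4 = -60 - 5·(-35) = 115
f_5 = -115 - 5·60 = -415
f_6 = -(-415) - 5·115 = -160
f_7 = -(-160) - 5·(-415) = 2235
f_8 = -2235 - 5·(-160) = -1435
f_9 = -(-1435) - 5·2235 = -9740
f_{10} = -(-9740) - 5·(-1435) = 16915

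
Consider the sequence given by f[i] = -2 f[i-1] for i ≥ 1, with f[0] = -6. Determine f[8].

-1536

f[1] = -2*(-6) = 12
f[2] = -2*12 = -24
f[3] = -2*(-24) = 48
f[4] = -2*48 = -96
f[5] = -2*(-96) = 192
f[6] = -2*192 = -384
f[7] = -2*(-384) = 768
f[8] = -2*768 = -1536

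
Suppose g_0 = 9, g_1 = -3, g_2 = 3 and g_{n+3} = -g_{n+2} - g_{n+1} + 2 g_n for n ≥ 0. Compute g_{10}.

g_3 = -3 - (-3) + 2·9 = 18
g_4 = -18 - 3 + 2·(-3) = -27
g_5 = -(-27) - 18 + 2·3 = 15
g_6 = -15 - (-27) + 2·18 = 48
g_7 = -48 - 15 + 2·(-27) = -117
g_8 = -(-117) - 48 + 2·15 = 99
g_9 = -99 - (-117) + 2·48 = 114
g_{10} = -114 - 99 + 2·(-117) = -447

-447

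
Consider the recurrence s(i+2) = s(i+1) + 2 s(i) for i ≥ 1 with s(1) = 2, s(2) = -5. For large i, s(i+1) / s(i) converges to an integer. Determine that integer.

2

The characteristic equation is r^2 - r - 2 = 0, which factors as (r - 2)(r + 1) = 0.
So the roots are 2 and -1. Since |2| > |-1| and the coefficient of 2^i is non-zero, the ratio tends to 2.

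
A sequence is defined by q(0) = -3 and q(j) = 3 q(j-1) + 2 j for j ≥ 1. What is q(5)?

q(1) = 3*(-3) + 2 = -7
q(2) = 3*(-7) + 4 = -17
q(3) = 3*(-17) + 6 = -45
q(4) = 3*(-45) + 8 = -127
q(5) = 3*(-127) + 10 = -371

-371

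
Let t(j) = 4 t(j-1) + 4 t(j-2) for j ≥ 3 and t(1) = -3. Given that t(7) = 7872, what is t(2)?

Let t(2) = w.
t(3) = -12 + 4w
t(4) = -48 + 20w
t(5) = -240 + 96w
t(6) = -1152 + 464w
t(7) = -5568 + 2240w
So -5568 + 2240w = 7872, giving w = 6.

6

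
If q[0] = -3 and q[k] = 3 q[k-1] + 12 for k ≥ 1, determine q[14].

14348901

The fixed point is 12/(1 - 3) = -6, so q[k] + 6 = 3(q[k-1] + 6).
Hence q[k] = 3·3^k - 6.
q[14] = 3·3^{14} - 6 = 3·4782969 - 6 = 14348901.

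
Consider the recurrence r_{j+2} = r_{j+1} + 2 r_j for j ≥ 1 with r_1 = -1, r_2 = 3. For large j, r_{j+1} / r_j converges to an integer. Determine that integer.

2

The characteristic equation is r^2 - r - 2 = 0, which factors as (r - 2)(r + 1) = 0.
So the roots are 2 and -1. Since |2| > |-1| and the coefficient of 2^j is non-zero, the ratio tends to 2.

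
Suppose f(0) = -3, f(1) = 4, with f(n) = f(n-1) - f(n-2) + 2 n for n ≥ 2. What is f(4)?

f(2) = 4 - (-3) + 4 = 11
f(3) = 11 - 4 + 6 = 13
f(4) = 13 - 11 + 8 = 10

10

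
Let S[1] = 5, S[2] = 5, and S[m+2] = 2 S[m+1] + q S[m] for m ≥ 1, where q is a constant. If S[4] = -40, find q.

-4

S[3] = 10 + 5q
S[4] = 20 + 15q
So 20 + 15q = -40, giving q = -4.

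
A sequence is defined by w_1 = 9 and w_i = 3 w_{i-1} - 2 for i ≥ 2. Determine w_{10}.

w_2 = 3(9) - 2 = 25
w_3 = 3(25) - 2 = 73
w_4 = 3(73) - 2 = 217
w_5 = 3(217) - 2 = 649
w_6 = 3(649) - 2 = 1945
w_7 = 3(1945) - 2 = 5833
w_8 = 3(5833) - 2 = 17497
w_9 = 3(17497) - 2 = 52489
w_{10} = 3(52489) - 2 = 157465

157465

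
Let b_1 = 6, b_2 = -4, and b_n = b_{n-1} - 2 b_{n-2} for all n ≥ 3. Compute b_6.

40

b_3 = (-4) - 2·6 = -16
b_4 = (-16) - 2·(-4) = -8
b_5 = (-8) - 2·(-16) = 24
b_6 = 24 - 2·(-8) = 40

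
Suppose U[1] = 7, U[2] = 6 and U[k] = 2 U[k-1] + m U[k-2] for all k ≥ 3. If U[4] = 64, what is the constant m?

U[3] = 12 + 7m
U[4] = 24 + 20m
So 24 + 20m = 64, giving m = 2.

2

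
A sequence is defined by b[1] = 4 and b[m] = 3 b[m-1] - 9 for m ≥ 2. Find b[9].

b[2] = 3(4) - 9 = 3
b[3] = 3(3) - 9 = 0
b[4] = 3(0) - 9 = -9
b[5] = 3(-9) - 9 = -36
b[6] = 3(-36) - 9 = -117
b[7] = 3(-117) - 9 = -360
b[8] = 3(-360) - 9 = -1089
b[9] = 3(-1089) - 9 = -3276

-3276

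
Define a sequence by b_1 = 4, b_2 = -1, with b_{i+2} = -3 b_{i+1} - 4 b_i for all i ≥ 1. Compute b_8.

b_3 = -3(-1) - 4(4) = -13
b_4 = -3(-13) - 4(-1) = 43
b_5 = -3(43) - 4(-13) = -77
b_6 = -3(-77) - 4(43) = 59
b_7 = -3(59) - 4(-77) = 131
b_8 = -3(131) - 4(59) = -629

-629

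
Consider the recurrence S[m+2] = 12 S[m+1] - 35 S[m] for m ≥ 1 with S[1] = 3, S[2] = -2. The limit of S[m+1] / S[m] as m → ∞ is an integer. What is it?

7

The characteristic equation is r^2 - 12r + 35 = 0, which factors as (r - 7)(r - 5) = 0.
So the roots are 7 and 5. Since |7| > |5| and the coefficient of 7^m is non-zero, the ratio tends to 7.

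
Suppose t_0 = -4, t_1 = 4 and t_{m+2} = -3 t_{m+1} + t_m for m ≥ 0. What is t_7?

t_2 = -3(4) + (-4) = -16
t_3 = -3(-16) + 4 = 52
t_4 = -3(52) + (-16) = -172
t_5 = -3(-172) + 52 = 568
t_6 = -3(568) + (-172) = -1876
t_7 = -3(-1876) + 568 = 6196

6196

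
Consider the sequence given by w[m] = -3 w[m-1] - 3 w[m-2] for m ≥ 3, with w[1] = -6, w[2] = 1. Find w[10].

1296

w[3] = -3*1 - 3*(-6) = 15
w[4] = -3*15 - 3*1 = -48
w[5] = -3*(-48) - 3*15 = 99
w[6] = -3*99 - 3*(-48) = -153
w[7] = -3*(-153) - 3*99 = 162
w[8] = -3*162 - 3*(-153) = -27
w[9] = -3*(-27) - 3*162 = -405
w[10] = -3*(-405) - 3*(-27) = 1296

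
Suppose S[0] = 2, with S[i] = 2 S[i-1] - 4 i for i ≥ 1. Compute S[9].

S[1] = 2·2 - 4 = 0
S[2] = 2·0 - 8 = -8
S[3] = 2·(-8) - 12 = -28
S[4] = 2·(-28) - 16 = -72
S[5] = 2·(-72) - 20 = -164
S[6] = 2·(-164) - 24 = -352
S[7] = 2·(-352) - 28 = -732
S[8] = 2·(-732) - 32 = -1496
S[9] = 2·(-1496) - 36 = -3028

-3028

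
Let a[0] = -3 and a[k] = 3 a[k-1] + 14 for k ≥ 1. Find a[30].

The fixed point is 14/(1 - 3) = -7, so a[k] + 7 = 3(a[k-1] + 7).
Hence a[k] = 4·3^k - 7.
a[30] = 4·3^{30} - 7 = 4·205891132094649 - 7 = 823564528378589.

823564528378589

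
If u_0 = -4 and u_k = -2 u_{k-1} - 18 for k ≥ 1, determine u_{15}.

-65542

The fixed point is -18/(1 + 2) = -6, so u_k + 6 = -2(u_{k-1} + 6).
Hence u_k = 2·(-2)^k - 6.
u_{15} = 2·(-2)^{15} - 6 = 2·-32768 - 6 = -65542.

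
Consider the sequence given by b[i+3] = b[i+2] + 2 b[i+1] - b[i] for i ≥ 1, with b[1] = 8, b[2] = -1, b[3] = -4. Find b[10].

b[4] = (-4) + 2·(-1) - 8 = -14
b[5] = (-14) + 2·(-4) - (-1) = -21
b[6] = (-21) + 2·(-14) - (-4) = -45
b[7] = (-45) + 2·(-21) - (-14) = -73
b[8] = (-73) + 2·(-45) - (-21) = -142
b[9] = (-142) + 2·(-73) - (-45) = -243
b[10] = (-243) + 2·(-142) - (-73) = -454

-454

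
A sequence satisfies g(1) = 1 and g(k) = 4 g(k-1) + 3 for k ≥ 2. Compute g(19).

137438953471

The fixed point is 3/(1 - 4) = -1, so g(k) + 1 = 4(g(k-1) + 1).
Hence g(k) = 2·4^{k-1} - 1.
g(19) = 2·4^{18} - 1 = 2·68719476736 - 1 = 137438953471.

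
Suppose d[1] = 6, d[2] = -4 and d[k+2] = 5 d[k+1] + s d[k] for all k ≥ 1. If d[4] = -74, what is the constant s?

d[3] = -20 + 6s
d[4] = -100 + 26s
So -100 + 26s = -74, giving s = 1.

1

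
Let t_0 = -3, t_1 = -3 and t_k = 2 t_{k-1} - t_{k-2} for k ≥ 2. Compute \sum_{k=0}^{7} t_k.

-24

t_2 = 2(-3) - (-3) = -3
t_3 = 2(-3) - (-3) = -3
t_4 = 2(-3) - (-3) = -3
t_5 = 2(-3) - (-3) = -3
t_6 = 2(-3) - (-3) = -3
t_7 = 2(-3) - (-3) = -3
Sum = (-3) + (-3) + (-3) + (-3) + (-3) + (-3) + (-3) + (-3) = -24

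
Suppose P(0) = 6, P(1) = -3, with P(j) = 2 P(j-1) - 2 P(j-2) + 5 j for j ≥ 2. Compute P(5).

107

P(2) = 2(-3) - 2(6) + 10 = -8
P(3) = 2(-8) - 2(-3) + 15 = 5
P(4) = 2(5) - 2(-8) + 20 = 46
P(5) = 2(46) - 2(5) + 25 = 107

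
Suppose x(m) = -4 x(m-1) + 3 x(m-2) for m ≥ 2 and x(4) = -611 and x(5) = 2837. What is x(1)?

5

Rearranging, x(m-2) = (x(m) + 4 x(m-1)) / 3.
x(3) = (2837 + 4*(-611)) / 3 = 393/3 = 131
x(2) = (-611 + 4*131) / 3 = -87/3 = -29
x(1) = (131 + 4*(-29)) / 3 = 15/3 = 5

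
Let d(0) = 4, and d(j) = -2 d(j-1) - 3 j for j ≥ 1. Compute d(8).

1186

d(1) = -2*4 - 3 = -11
d(2) = -2*(-11) - 6 = 16
d(3) = -2*16 - 9 = -41
d(4) = -2*(-41) - 12 = 70
d(5) = -2*70 - 15 = -155
d(6) = -2*(-155) - 18 = 292
d(7) = -2*292 - 21 = -605
d(8) = -2*(-605) - 24 = 1186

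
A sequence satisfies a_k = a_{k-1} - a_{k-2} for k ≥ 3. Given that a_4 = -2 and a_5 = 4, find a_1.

2

Rearranging, a_{k-2} = -(a_k - a_{k-1}).
a_3 = -(4 - (-2)) = -6
a_2 = -(-2 - (-6)) = -4
a_1 = -(-6 - (-4)) = 2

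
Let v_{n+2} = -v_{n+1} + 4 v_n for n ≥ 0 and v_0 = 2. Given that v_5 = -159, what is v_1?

Let v_1 = z.
v_2 = 8 - z
v_3 = -8 + 5z
v_4 = 40 - 9z
v_5 = -72 + 29z
So -72 + 29z = -159, giving z = -3.

-3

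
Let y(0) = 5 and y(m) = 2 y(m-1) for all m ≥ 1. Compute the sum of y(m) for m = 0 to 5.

315

y(1) = 2*5 = 10
y(2) = 2*10 = 20
y(3) = 2*20 = 40
y(4) = 2*40 = 80
y(5) = 2*80 = 160
Sum = 5 + 10 + 20 + 40 + 80 + 160 = 315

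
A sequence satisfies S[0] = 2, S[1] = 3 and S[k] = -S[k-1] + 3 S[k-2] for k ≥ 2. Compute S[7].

51

S[2] = -3 + 3·2 = 3
S[3] = -3 + 3·3 = 6
S[4] = -6 + 3·3 = 3
S[5] = -3 + 3·6 = 15
S[6] = -15 + 3·3 = -6
S[7] = -(-6) + 3·15 = 51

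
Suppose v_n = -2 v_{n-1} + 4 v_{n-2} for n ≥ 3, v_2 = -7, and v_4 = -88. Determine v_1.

Let v_1 = y.
v_3 = 14 + 4y
v_4 = -56 - 8y
So -56 - 8y = -88, giving y = 4.

4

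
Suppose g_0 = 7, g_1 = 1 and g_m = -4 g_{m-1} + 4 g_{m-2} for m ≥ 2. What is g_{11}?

-28212224

g_2 = -4·1 + 4·7 = 24
g_3 = -4·24 + 4·1 = -92
g_4 = -4·(-92) + 4·24 = 464
g_5 = -4·464 + 4·(-92) = -2224
g_6 = -4·(-2224) + 4·464 = 10752
g_7 = -4·10752 + 4·(-2224) = -51904
g_8 = -4·(-51904) + 4·10752 = 250624
g_9 = -4·250624 + 4·(-51904) = -1210112
g_{10} = -4·(-1210112) + 4·250624 = 5842944
g_{11} = -4·5842944 + 4·(-1210112) = -28212224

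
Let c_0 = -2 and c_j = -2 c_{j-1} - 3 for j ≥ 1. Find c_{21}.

The fixed point is -3/(1 + 2) = -1, so c_j + 1 = -2(c_{j-1} + 1).
Hence c_j = -1·(-2)^j - 1.
c_{21} = -1·(-2)^{21} - 1 = -1·-2097152 - 1 = 2097151.

2097151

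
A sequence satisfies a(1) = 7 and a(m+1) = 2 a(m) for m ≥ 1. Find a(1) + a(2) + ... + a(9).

a(2) = 2·7 = 14
a(3) = 2·14 = 28
a(4) = 2·28 = 56
a(5) = 2·56 = 112
a(6) = 2·112 = 224
a(7) = 2·224 = 448
a(8) = 2·448 = 896
a(9) = 2·896 = 1792
Sum = 7 + 14 + 28 + 56 + 112 + 224 + 448 + 896 + 1792 = 3577

3577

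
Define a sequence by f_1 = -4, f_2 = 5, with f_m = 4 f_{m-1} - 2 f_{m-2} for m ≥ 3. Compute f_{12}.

f_3 = 4·5 - 2·(-4) = 28
f_4 = 4·28 - 2·5 = 102
f_5 = 4·102 - 2·28 = 352
f_6 = 4·352 - 2·102 = 1204
f_7 = 4·1204 - 2·352 = 4112
f_8 = 4·4112 - 2·1204 = 14040
f_9 = 4·14040 - 2·4112 = 47936
f_{10} = 4·47936 - 2·14040 = 163664
f_{11} = 4·163664 - 2·47936 = 558784
f_{12} = 4·558784 - 2·163664 = 1907808

1907808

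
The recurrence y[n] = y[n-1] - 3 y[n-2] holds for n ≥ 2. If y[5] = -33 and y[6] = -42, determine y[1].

Rearranging, y[n-2] = (y[n] - y[n-1]) / -3.
y[4] = (-42 - (-33)) / -3 = -9/-3 = 3
y[3] = (-33 - 3) / -3 = -36/-3 = 12
y[2] = (3 - 12) / -3 = -9/-3 = 3
y[1] = (12 - 3) / -3 = 9/-3 = -3

-3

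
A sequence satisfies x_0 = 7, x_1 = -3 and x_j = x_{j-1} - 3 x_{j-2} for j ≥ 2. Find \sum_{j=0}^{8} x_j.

x_2 = (-3) - 3·7 = -24
x_3 = (-24) - 3·(-3) = -15
x_4 = (-15) - 3·(-24) = 57
x_5 = 57 - 3·(-15) = 102
x_6 = 102 - 3·57 = -69
x_7 = (-69) - 3·102 = -375
x_8 = (-375) - 3·(-69) = -168
Sum = 7 + (-3) + (-24) + (-15) + 57 + 102 + (-69) + (-375) + (-168) = -488

-488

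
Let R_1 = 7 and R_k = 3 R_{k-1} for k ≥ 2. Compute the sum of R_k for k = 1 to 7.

7651

R_2 = 3(7) = 21
R_3 = 3(21) = 63
R_4 = 3(63) = 189
R_5 = 3(189) = 567
R_6 = 3(567) = 1701
R_7 = 3(1701) = 5103
Sum = 7 + 21 + 63 + 189 + 567 + 1701 + 5103 = 7651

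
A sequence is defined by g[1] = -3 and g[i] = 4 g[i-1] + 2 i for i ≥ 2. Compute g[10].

-378660

g[2] = 4·(-3) + 4 = -8
g[3] = 4·(-8) + 6 = -26
g[4] = 4·(-26) + 8 = -96
g[5] = 4·(-96) + 10 = -374
g[6] = 4·(-374) + 12 = -1484
g[7] = 4·(-1484) + 14 = -5922
g[8] = 4·(-5922) + 16 = -23672
g[9] = 4·(-23672) + 18 = -94670
g[10] = 4·(-94670) + 20 = -378660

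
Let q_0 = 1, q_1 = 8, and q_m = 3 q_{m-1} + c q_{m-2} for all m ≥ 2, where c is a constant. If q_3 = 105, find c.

3

q_2 = 24 + c
q_3 = 72 + 11c
So 72 + 11c = 105, giving c = 3.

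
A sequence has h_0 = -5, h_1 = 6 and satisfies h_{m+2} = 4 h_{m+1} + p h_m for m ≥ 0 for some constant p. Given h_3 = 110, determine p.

-1

h_2 = 24 - 5p
h_3 = 96 - 14p
So 96 - 14p = 110, giving p = -1.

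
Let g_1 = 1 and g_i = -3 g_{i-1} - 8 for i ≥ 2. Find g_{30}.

-205891132094651

The fixed point is -8/(1 + 3) = -2, so g_i + 2 = -3(g_{i-1} + 2).
Hence g_i = 3·(-3)^{i-1} - 2.
g_{30} = 3·(-3)^{29} - 2 = 3·-68630377364883 - 2 = -205891132094651.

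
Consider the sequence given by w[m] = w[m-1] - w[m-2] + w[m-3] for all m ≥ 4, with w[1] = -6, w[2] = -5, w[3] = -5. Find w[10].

w[4] = (-5) - (-5) + (-6) = -6
w[5] = (-6) - (-5) + (-5) = -6
w[6] = (-6) - (-6) + (-5) = -5
w[7] = (-5) - (-6) + (-6) = -5
w[8] = (-5) - (-5) + (-6) = -6
w[9] = (-6) - (-5) + (-5) = -6
w[10] = (-6) - (-6) + (-5) = -5

-5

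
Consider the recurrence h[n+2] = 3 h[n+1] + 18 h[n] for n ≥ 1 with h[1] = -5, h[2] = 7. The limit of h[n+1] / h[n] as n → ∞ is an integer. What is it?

The characteristic equation is r^2 - 3r - 18 = 0, which factors as (r - 6)(r + 3) = 0.
So the roots are 6 and -3. Since |6| > |-3| and the coefficient of 6^n is non-zero, the ratio tends to 6.

6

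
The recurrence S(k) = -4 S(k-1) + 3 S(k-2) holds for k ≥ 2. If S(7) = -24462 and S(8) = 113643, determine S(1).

Rearranging, S(k-2) = (S(k) + 4 S(k-1)) / 3.
S(6) = (113643 + 4·(-24462)) / 3 = 15795/3 = 5265
S(5) = (-24462 + 4·5265) / 3 = -3402/3 = -1134
S(4) = (5265 + 4·(-1134)) / 3 = 729/3 = 243
S(3) = (-1134 + 4·243) / 3 = -162/3 = -54
S(2) = (243 + 4·(-54)) / 3 = 27/3 = 9
S(1) = (-54 + 4·9) / 3 = -18/3 = -6

-6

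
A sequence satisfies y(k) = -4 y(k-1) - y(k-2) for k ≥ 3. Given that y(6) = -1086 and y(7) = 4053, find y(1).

Rearranging, y(k-2) = -(y(k) + 4 y(k-1)).
y(5) = -(4053 + 4*(-1086)) = 291
y(4) = -(-1086 + 4*291) = -78
y(3) = -(291 + 4*(-78)) = 21
y(2) = -(-78 + 4*21) = -6
y(1) = -(21 + 4*(-6)) = 3

3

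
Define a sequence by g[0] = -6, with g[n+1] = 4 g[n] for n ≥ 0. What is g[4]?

g[1] = 4*(-6) = -24
g[2] = 4*(-24) = -96
g[3] = 4*(-96) = -384
g[4] = 4*(-384) = -1536

-1536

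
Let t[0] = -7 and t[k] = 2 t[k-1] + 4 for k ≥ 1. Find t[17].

-393220

The fixed point is 4/(1 - 2) = -4, so t[k] + 4 = 2(t[k-1] + 4).
Hence t[k] = -3·2^k - 4.
t[17] = -3·2^{17} - 4 = -3·131072 - 4 = -393220.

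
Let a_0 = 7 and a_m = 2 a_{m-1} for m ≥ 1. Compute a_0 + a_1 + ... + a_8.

3577

a_1 = 2(7) = 14
a_2 = 2(14) = 28
a_3 = 2(28) = 56
a_4 = 2(56) = 112
a_5 = 2(112) = 224
a_6 = 2(224) = 448
a_7 = 2(448) = 896
a_8 = 2(896) = 1792
Sum = 7 + 14 + 28 + 56 + 112 + 224 + 448 + 896 + 1792 = 3577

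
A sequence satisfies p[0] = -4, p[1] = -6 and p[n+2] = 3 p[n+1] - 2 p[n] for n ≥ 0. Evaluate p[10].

-2050

p[2] = 3(-6) - 2(-4) = -10
p[3] = 3(-10) - 2(-6) = -18
p[4] = 3(-18) - 2(-10) = -34
p[5] = 3(-34) - 2(-18) = -66
p[6] = 3(-66) - 2(-34) = -130
p[7] = 3(-130) - 2(-66) = -258
p[8] = 3(-258) - 2(-130) = -514
p[9] = 3(-514) - 2(-258) = -1026
p[10] = 3(-1026) - 2(-514) = -2050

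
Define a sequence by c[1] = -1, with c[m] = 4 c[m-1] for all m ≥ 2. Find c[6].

-1024

c[2] = 4·(-1) = -4
c[3] = 4·(-4) = -16
c[4] = 4·(-16) = -64
c[5] = 4·(-64) = -256
c[6] = 4·(-256) = -1024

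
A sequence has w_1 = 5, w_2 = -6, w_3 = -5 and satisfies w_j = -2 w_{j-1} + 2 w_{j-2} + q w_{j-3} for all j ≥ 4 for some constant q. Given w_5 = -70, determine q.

w_4 = -2 + 5q
w_5 = -6 - 16q
So -6 - 16q = -70, giving q = 4.

4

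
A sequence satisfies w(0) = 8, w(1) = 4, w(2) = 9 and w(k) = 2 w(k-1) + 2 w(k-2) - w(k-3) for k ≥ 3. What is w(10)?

15738

w(3) = 2(9) + 2(4) - 8 = 18
w(4) = 2(18) + 2(9) - 4 = 50
w(5) = 2(50) + 2(18) - 9 = 127
w(6) = 2(127) + 2(50) - 18 = 336
w(7) = 2(336) + 2(127) - 50 = 876
w(8) = 2(876) + 2(336) - 127 = 2297
w(9) = 2(2297) + 2(876) - 336 = 6010
w(10) = 2(6010) + 2(2297) - 876 = 15738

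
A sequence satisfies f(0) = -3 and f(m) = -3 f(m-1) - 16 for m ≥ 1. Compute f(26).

2541865828325

The fixed point is -16/(1 + 3) = -4, so f(m) + 4 = -3(f(m-1) + 4).
Hence f(m) = 1·(-3)^m - 4.
f(26) = 1·(-3)^{26} - 4 = 1·2541865828329 - 4 = 2541865828325.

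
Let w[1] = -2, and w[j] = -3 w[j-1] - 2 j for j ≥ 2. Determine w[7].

-824

w[2] = -3(-2) - 4 = 2
w[3] = -3(2) - 6 = -12
w[4] = -3(-12) - 8 = 28
w[5] = -3(28) - 10 = -94
w[6] = -3(-94) - 12 = 270
w[7] = -3(270) - 14 = -824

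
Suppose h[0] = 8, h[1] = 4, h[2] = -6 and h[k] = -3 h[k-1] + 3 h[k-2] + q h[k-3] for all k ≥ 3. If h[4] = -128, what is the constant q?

1

h[3] = 30 + 8q
h[4] = -108 - 20q
So -108 - 20q = -128, giving q = 1.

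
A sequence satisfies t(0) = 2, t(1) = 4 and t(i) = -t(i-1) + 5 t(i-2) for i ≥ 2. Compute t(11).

8574

t(2) = -4 + 5*2 = 6
t(3) = -6 + 5*4 = 14
t(4) = -14 + 5*6 = 16
t(5) = -16 + 5*14 = 54
t(6) = -54 + 5*16 = 26
t(7) = -26 + 5*54 = 244
t(8) = -244 + 5*26 = -114
t(9) = -(-114) + 5*244 = 1334
t(10) = -1334 + 5*(-114) = -1904
t(11) = -(-1904) + 5*1334 = 8574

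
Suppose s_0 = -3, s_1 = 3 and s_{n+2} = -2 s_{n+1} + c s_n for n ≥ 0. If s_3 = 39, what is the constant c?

3

s_2 = -6 - 3c
s_3 = 12 + 9c
So 12 + 9c = 39, giving c = 3.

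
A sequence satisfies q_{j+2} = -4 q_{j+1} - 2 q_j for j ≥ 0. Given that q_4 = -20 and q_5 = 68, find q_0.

Rearranging, q_{j-2} = (q_j + 4 q_{j-1}) / -2.
q_3 = (68 + 4*(-20)) / -2 = -12/-2 = 6
q_2 = (-20 + 4*6) / -2 = 4/-2 = -2
q_1 = (6 + 4*(-2)) / -2 = -2/-2 = 1
q_0 = (-2 + 4*1) / -2 = 2/-2 = -1

-1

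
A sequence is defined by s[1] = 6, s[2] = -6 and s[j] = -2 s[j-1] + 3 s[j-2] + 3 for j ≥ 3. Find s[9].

s[3] = -2·(-6) + 3·6 + 3 = 33
s[4] = -2·33 + 3·(-6) + 3 = -81
s[5] = -2·(-81) + 3·33 + 3 = 264
s[6] = -2·264 + 3·(-81) + 3 = -768
s[7] = -2·(-768) + 3·264 + 3 = 2331
s[8] = -2·2331 + 3·(-768) + 3 = -6963
s[9] = -2·(-6963) + 3·2331 + 3 = 20922

20922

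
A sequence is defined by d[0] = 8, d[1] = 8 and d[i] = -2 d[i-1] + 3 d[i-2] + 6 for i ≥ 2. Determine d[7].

-802

d[2] = -2*8 + 3*8 + 6 = 14
d[3] = -2*14 + 3*8 + 6 = 2
d[4] = -2*2 + 3*14 + 6 = 44
d[5] = -2*44 + 3*2 + 6 = -76
d[6] = -2*(-76) + 3*44 + 6 = 290
d[7] = -2*290 + 3*(-76) + 6 = -802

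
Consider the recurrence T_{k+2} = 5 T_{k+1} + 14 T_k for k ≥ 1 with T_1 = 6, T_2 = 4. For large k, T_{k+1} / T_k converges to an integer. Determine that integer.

The characteristic equation is r^2 - 5r - 14 = 0, which factors as (r - 7)(r + 2) = 0.
So the roots are 7 and -2. Since |7| > |-2| and the coefficient of 7^k is non-zero, the ratio tends to 7.

7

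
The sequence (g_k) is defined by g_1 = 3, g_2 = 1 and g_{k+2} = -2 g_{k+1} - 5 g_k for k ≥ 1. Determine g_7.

263

g_3 = -2*1 - 5*3 = -17
g_4 = -2*(-17) - 5*1 = 29
g_5 = -2*29 - 5*(-17) = 27
g_6 = -2*27 - 5*29 = -199
g_7 = -2*(-199) - 5*27 = 263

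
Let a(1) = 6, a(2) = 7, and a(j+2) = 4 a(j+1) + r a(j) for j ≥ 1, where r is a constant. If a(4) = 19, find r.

a(3) = 28 + 6r
a(4) = 112 + 31r
So 112 + 31r = 19, giving r = -3.

-3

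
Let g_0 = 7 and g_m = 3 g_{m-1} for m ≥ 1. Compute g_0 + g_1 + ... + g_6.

7651

g_1 = 3·7 = 21
g_2 = 3·21 = 63
g_3 = 3·63 = 189
g_4 = 3·189 = 567
g_5 = 3·567 = 1701
g_6 = 3·1701 = 5103
Sum = 7 + 21 + 63 + 189 + 567 + 1701 + 5103 = 7651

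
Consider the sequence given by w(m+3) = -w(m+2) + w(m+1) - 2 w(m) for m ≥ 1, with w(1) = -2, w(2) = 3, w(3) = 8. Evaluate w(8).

-51

w(4) = -8 + 3 - 2*(-2) = -1
w(5) = -(-1) + 8 - 2*3 = 3
w(6) = -3 + (-1) - 2*8 = -20
w(7) = -(-20) + 3 - 2*(-1) = 25
w(8) = -25 + (-20) - 2*3 = -51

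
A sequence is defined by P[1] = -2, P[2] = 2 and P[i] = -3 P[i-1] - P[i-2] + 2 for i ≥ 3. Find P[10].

1766

P[3] = -3·2 - (-2) + 2 = -2
P[4] = -3·(-2) - 2 + 2 = 6
P[5] = -3·6 - (-2) + 2 = -14
P[6] = -3·(-14) - 6 + 2 = 38
P[7] = -3·38 - (-14) + 2 = -98
P[8] = -3·(-98) - 38 + 2 = 258
P[9] = -3·258 - (-98) + 2 = -674
P[10] = -3·(-674) - 258 + 2 = 1766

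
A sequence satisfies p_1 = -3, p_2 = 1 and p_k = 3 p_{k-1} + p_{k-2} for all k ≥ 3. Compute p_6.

10

p_3 = 3*1 + (-3) = 0
p_4 = 3*0 + 1 = 1
p_5 = 3*1 + 0 = 3
p_6 = 3*3 + 1 = 10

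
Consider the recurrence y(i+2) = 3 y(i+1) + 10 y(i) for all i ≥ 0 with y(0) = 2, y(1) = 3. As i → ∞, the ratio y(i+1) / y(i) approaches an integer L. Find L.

The characteristic equation is r^2 - 3r - 10 = 0, which factors as (r - 5)(r + 2) = 0.
So the roots are 5 and -2. Since |5| > |-2| and the coefficient of 5^i is non-zero, the ratio tends to 5.

5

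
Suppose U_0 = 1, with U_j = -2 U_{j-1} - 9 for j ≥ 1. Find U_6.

253

U_1 = -2(1) - 9 = -11
U_2 = -2(-11) - 9 = 13
U_3 = -2(13) - 9 = -35
U_4 = -2(-35) - 9 = 61
U_5 = -2(61) - 9 = -131
U_6 = -2(-131) - 9 = 253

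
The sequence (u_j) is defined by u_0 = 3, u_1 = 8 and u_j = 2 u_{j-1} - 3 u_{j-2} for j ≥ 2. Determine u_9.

80

u_2 = 2(8) - 3(3) = 7
u_3 = 2(7) - 3(8) = -10
u_4 = 2(-10) - 3(7) = -41
u_5 = 2(-41) - 3(-10) = -52
u_6 = 2(-52) - 3(-41) = 19
u_7 = 2(19) - 3(-52) = 194
u_8 = 2(194) - 3(19) = 331
u_9 = 2(331) - 3(194) = 80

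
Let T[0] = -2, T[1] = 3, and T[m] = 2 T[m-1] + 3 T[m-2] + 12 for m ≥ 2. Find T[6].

1272

T[2] = 2(3) + 3(-2) + 12 = 12
T[3] = 2(12) + 3(3) + 12 = 45
T[4] = 2(45) + 3(12) + 12 = 138
T[5] = 2(138) + 3(45) + 12 = 423
T[6] = 2(423) + 3(138) + 12 = 1272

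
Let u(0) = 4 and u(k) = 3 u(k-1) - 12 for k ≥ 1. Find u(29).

The fixed point is -12/(1 - 3) = 6, so u(k) - 6 = 3(u(k-1) - 6).
Hence u(k) = -2·3^k + 6.
u(29) = -2·3^{29} + 6 = -2·68630377364883 + 6 = -137260754729760.

-137260754729760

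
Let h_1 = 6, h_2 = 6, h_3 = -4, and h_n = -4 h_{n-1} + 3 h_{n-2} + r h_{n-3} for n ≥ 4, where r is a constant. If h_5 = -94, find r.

h_4 = 34 + 6r
h_5 = -148 - 18r
So -148 - 18r = -94, giving r = -3.

-3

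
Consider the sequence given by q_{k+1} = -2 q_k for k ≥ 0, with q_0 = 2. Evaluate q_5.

-64

q_1 = -2(2) = -4
q_2 = -2(-4) = 8
q_3 = -2(8) = -16
q_4 = -2(-16) = 32
q_5 = -2(32) = -64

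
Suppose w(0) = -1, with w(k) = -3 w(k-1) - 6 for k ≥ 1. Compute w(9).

-9843

w(1) = -3·(-1) - 6 = -3
w(2) = -3·(-3) - 6 = 3
w(3) = -3·3 - 6 = -15
w(4) = -3·(-15) - 6 = 39
w(5) = -3·39 - 6 = -123
w(6) = -3·(-123) - 6 = 363
w(7) = -3·363 - 6 = -1095
w(8) = -3·(-1095) - 6 = 3279
w(9) = -3·3279 - 6 = -9843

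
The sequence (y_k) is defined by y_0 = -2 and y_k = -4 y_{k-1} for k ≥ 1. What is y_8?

y_1 = -4*(-2) = 8
y_2 = -4*8 = -32
y_3 = -4*(-32) = 128
y_4 = -4*128 = -512
y_5 = -4*(-512) = 2048
y_6 = -4*2048 = -8192
y_7 = -4*(-8192) = 32768
y_8 = -4*32768 = -131072

-131072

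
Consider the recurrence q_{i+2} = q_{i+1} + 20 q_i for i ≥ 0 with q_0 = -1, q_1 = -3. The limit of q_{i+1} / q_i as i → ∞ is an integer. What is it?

5

The characteristic equation is r^2 - r - 20 = 0, which factors as (r - 5)(r + 4) = 0.
So the roots are 5 and -4. Since |5| > |-4| and the coefficient of 5^i is non-zero, the ratio tends to 5.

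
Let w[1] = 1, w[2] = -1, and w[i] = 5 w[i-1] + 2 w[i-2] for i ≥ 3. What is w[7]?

w[3] = 5(-1) + 2(1) = -3
w[4] = 5(-3) + 2(-1) = -17
w[5] = 5(-17) + 2(-3) = -91
w[6] = 5(-91) + 2(-17) = -489
w[7] = 5(-489) + 2(-91) = -2627

-2627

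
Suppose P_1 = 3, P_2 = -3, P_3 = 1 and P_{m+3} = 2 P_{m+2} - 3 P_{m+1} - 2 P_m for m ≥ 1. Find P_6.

9

P_4 = 2*1 - 3*(-3) - 2*3 = 5
P_5 = 2*5 - 3*1 - 2*(-3) = 13
P_6 = 2*13 - 3*5 - 2*1 = 9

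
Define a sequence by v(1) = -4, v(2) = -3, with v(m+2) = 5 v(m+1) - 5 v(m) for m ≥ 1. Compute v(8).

9125

v(3) = 5*(-3) - 5*(-4) = 5
v(4) = 5*5 - 5*(-3) = 40
v(5) = 5*40 - 5*5 = 175
v(6) = 5*175 - 5*40 = 675
v(7) = 5*675 - 5*175 = 2500
v(8) = 5*2500 - 5*675 = 9125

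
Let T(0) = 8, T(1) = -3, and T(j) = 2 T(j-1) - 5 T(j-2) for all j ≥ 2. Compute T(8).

-6064

T(2) = 2*(-3) - 5*8 = -46
T(3) = 2*(-46) - 5*(-3) = -77
T(4) = 2*(-77) - 5*(-46) = 76
T(5) = 2*76 - 5*(-77) = 537
T(6) = 2*537 - 5*76 = 694
T(7) = 2*694 - 5*537 = -1297
T(8) = 2*(-1297) - 5*694 = -6064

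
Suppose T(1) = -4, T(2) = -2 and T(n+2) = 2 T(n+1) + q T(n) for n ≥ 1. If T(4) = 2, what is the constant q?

T(3) = -4 - 4q
T(4) = -8 - 10q
So -8 - 10q = 2, giving q = -1.

-1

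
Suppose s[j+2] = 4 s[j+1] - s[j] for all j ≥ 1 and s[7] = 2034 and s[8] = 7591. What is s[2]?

Rearranging, s[j-2] = -(s[j] - 4 s[j-1]).
s[6] = -(7591 - 4*2034) = 545
s[5] = -(2034 - 4*545) = 146
s[4] = -(545 - 4*146) = 39
s[3] = -(146 - 4*39) = 10
s[2] = -(39 - 4*10) = 1

1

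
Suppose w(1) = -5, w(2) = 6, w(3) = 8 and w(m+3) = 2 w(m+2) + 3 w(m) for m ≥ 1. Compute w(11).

w(4) = 2*8 + 3*(-5) = 1
w(5) = 2*1 + 3*6 = 20
w(6) = 2*20 + 3*8 = 64
w(7) = 2*64 + 3*1 = 131
w(8) = 2*131 + 3*20 = 322
w(9) = 2*322 + 3*64 = 836
w(10) = 2*836 + 3*131 = 2065
w(11) = 2*2065 + 3*322 = 5096

5096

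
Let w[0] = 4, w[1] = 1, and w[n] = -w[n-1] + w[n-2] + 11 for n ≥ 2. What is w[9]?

-182

w[2] = -1 + 4 + 11 = 14
w[3] = -14 + 1 + 11 = -2
w[4] = -(-2) + 14 + 11 = 27
w[5] = -27 + (-2) + 11 = -18
w[6] = -(-18) + 27 + 11 = 56
w[7] = -56 + (-18) + 11 = -63
w[8] = -(-63) + 56 + 11 = 130
w[9] = -130 + (-63) + 11 = -182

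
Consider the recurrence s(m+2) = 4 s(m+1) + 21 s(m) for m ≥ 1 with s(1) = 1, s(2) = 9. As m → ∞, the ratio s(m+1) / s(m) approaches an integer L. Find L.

The characteristic equation is r^2 - 4r - 21 = 0, which factors as (r - 7)(r + 3) = 0.
So the roots are 7 and -3. Since |7| > |-3| and the coefficient of 7^m is non-zero, the ratio tends to 7.

7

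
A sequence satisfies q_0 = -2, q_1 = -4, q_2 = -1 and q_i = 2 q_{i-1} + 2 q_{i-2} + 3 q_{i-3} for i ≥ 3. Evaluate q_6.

-394

q_3 = 2*(-1) + 2*(-4) + 3*(-2) = -16
q_4 = 2*(-16) + 2*(-1) + 3*(-4) = -46
q_5 = 2*(-46) + 2*(-16) + 3*(-1) = -127
q_6 = 2*(-127) + 2*(-46) + 3*(-16) = -394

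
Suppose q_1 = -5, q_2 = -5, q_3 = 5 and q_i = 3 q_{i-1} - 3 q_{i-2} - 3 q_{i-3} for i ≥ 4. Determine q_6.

255

q_4 = 3*5 - 3*(-5) - 3*(-5) = 45
q_5 = 3*45 - 3*5 - 3*(-5) = 135
q_6 = 3*135 - 3*45 - 3*5 = 255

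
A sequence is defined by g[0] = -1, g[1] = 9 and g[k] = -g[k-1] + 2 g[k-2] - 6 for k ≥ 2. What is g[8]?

-1037

g[2] = -9 + 2(-1) - 6 = -17
g[3] = -(-17) + 2(9) - 6 = 29
g[4] = -29 + 2(-17) - 6 = -69
g[5] = -(-69) + 2(29) - 6 = 121
g[6] = -121 + 2(-69) - 6 = -265
g[7] = -(-265) + 2(121) - 6 = 501
g[8] = -501 + 2(-265) - 6 = -1037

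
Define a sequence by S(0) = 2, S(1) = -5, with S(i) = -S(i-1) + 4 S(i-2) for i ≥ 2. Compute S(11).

S(2) = -(-5) + 4(2) = 13
S(3) = -13 + 4(-5) = -33
S(4) = -(-33) + 4(13) = 85
S(5) = -85 + 4(-33) = -217
S(6) = -(-217) + 4(85) = 557
S(7) = -557 + 4(-217) = -1425
S(8) = -(-1425) + 4(557) = 3653
S(9) = -3653 + 4(-1425) = -9353
S(10) = -(-9353) + 4(3653) = 23965
S(11) = -23965 + 4(-9353) = -61377

-61377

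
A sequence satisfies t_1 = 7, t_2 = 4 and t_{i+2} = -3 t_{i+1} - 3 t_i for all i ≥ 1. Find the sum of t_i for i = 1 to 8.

-169

t_3 = -3(4) - 3(7) = -33
t_4 = -3(-33) - 3(4) = 87
t_5 = -3(87) - 3(-33) = -162
t_6 = -3(-162) - 3(87) = 225
t_7 = -3(225) - 3(-162) = -189
t_8 = -3(-189) - 3(225) = -108
Sum = 7 + 4 + (-33) + 87 + (-162) + 225 + (-189) + (-108) = -169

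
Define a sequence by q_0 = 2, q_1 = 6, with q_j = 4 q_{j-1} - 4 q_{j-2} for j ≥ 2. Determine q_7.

q_2 = 4*6 - 4*2 = 16
q_3 = 4*16 - 4*6 = 40
q_4 = 4*40 - 4*16 = 96
q_5 = 4*96 - 4*40 = 224
q_6 = 4*224 - 4*96 = 512
q_7 = 4*512 - 4*224 = 1152

1152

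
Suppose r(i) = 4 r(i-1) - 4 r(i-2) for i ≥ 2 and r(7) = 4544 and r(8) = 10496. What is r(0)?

Rearranging, r(i-2) = (r(i) - 4 r(i-1)) / -4.
r(6) = (10496 - 4*4544) / -4 = -7680/-4 = 1920
r(5) = (4544 - 4*1920) / -4 = -3136/-4 = 784
r(4) = (1920 - 4*784) / -4 = -1216/-4 = 304
r(3) = (784 - 4*304) / -4 = -432/-4 = 108
r(2) = (304 - 4*108) / -4 = -128/-4 = 32
r(1) = (108 - 4*32) / -4 = -20/-4 = 5
r(0) = (32 - 4*5) / -4 = 12/-4 = -3

-3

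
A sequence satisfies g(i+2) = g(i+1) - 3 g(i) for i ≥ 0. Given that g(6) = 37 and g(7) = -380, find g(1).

Rearranging, g(i-2) = (g(i) - g(i-1)) / -3.
g(5) = (-380 - 37) / -3 = -417/-3 = 139
g(4) = (37 - 139) / -3 = -102/-3 = 34
g(3) = (139 - 34) / -3 = 105/-3 = -35
g(2) = (34 - (-35)) / -3 = 69/-3 = -23
g(1) = (-35 - (-23)) / -3 = -12/-3 = 4

4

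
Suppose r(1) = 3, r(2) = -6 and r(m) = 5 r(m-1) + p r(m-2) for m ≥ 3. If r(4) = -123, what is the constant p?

r(3) = -30 + 3p
r(4) = -150 + 9p
So -150 + 9p = -123, giving p = 3.

3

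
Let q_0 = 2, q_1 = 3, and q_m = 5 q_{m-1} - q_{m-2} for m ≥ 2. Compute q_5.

1423

q_2 = 5*3 - 2 = 13
q_3 = 5*13 - 3 = 62
q_4 = 5*62 - 13 = 297
q_5 = 5*297 - 62 = 1423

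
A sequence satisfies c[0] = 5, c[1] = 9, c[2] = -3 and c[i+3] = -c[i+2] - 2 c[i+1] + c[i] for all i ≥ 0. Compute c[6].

-52

c[3] = -(-3) - 2*9 + 5 = -10
c[4] = -(-10) - 2*(-3) + 9 = 25
c[5] = -25 - 2*(-10) + (-3) = -8
c[6] = -(-8) - 2*25 + (-10) = -52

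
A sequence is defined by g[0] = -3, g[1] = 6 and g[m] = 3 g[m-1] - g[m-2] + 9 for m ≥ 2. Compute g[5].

g[2] = 3·6 - (-3) + 9 = 30
g[3] = 3·30 - 6 + 9 = 93
g[4] = 3·93 - 30 + 9 = 258
g[5] = 3·258 - 93 + 9 = 690

690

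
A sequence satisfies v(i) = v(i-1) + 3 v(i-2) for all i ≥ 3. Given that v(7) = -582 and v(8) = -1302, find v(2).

Rearranging, v(i-2) = (v(i) - v(i-1)) / 3.
v(6) = (-1302 - (-582)) / 3 = -720/3 = -240
v(5) = (-582 - (-240)) / 3 = -342/3 = -114
v(4) = (-240 - (-114)) / 3 = -126/3 = -42
v(3) = (-114 - (-42)) / 3 = -72/3 = -24
v(2) = (-42 - (-24)) / 3 = -18/3 = -6

-6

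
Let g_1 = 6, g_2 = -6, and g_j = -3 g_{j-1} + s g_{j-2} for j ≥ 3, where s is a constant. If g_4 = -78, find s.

1

g_3 = 18 + 6s
g_4 = -54 - 24s
So -54 - 24s = -78, giving s = 1.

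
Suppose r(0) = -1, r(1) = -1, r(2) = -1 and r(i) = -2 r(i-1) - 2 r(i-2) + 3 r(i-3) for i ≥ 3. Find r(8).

r(3) = -2(-1) - 2(-1) + 3(-1) = 1
r(4) = -2(1) - 2(-1) + 3(-1) = -3
r(5) = -2(-3) - 2(1) + 3(-1) = 1
r(6) = -2(1) - 2(-3) + 3(1) = 7
r(7) = -2(7) - 2(1) + 3(-3) = -25
r(8) = -2(-25) - 2(7) + 3(1) = 39

39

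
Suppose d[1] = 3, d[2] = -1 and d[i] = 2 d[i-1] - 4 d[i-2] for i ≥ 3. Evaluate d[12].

d[3] = 2·(-1) - 4·3 = -14
d[4] = 2·(-14) - 4·(-1) = -24
d[5] = 2·(-24) - 4·(-14) = 8
d[6] = 2·8 - 4·(-24) = 112
d[7] = 2·112 - 4·8 = 192
d[8] = 2·192 - 4·112 = -64
d[9] = 2·(-64) - 4·192 = -896
d[10] = 2·(-896) - 4·(-64) = -1536
d[11] = 2·(-1536) - 4·(-896) = 512
d[12] = 2·512 - 4·(-1536) = 7168

7168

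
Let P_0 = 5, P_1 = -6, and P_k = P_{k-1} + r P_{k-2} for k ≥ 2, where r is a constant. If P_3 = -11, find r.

P_2 = -6 + 5r
P_3 = -6 - r
So -6 - r = -11, giving r = 5.

5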